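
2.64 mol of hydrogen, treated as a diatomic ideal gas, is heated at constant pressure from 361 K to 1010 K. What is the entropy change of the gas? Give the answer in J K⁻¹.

ΔS = 79 J/K

At constant pressure, ΔS = nC_p ln(T₂/T₁) with C_p = 7R/2 = 29.1 J mol⁻¹ K⁻¹.
ΔS = 2.64 × 29.1 × ln(1010/361) = 79 J/K.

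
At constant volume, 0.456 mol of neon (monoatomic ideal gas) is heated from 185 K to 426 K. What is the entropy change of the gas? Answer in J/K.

At constant volume, ΔS = nC_V ln(T₂/T₁) with C_V = 3R/2 = 12.47 J mol⁻¹ K⁻¹.
ΔS = 0.456 × 12.47 × ln(426/185) = 4.74 J/K.

ΔS = 4.74 J/K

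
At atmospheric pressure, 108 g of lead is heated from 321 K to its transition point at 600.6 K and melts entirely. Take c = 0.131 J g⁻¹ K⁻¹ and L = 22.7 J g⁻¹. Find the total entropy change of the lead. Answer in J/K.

Warming step: ΔS₁ = m c ln(T_tr/T_i) = 108 × 0.131 × ln(600.6/321) = 8.864 J/K.
Phase change: ΔS₂ = +mL/T_tr = 108 × 22.7 / 600.6 = 4.082 J/K.
ΔS_total = (8.864) + (4.082) = 12.9 J/K.

ΔS = 12.9 J/K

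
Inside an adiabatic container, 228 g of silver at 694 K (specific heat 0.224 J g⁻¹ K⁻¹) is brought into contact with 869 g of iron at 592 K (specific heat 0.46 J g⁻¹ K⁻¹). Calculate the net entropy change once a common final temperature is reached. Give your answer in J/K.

Energy balance: T_f = (m₁c₁T₁ + m₂c₂T₂)/(m₁c₁ + m₂c₂) = 603.56 K.
ΔS₁ = m₁c₁ ln(T_f/T₁) = 51.072 × ln(603.56/694) = -7.131 J/K.
ΔS₂ = m₂c₂ ln(T_f/T₂) = 399.74 × ln(603.56/592) = 7.727 J/K.
ΔS_total = -7.131 + 7.727 = 0.596 J/K.

ΔS_total = 0.596 J/K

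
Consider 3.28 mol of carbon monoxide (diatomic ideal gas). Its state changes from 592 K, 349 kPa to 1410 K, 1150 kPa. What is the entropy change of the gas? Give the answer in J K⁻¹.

ΔS = 50.3 J/K

ΔS = nC_p ln(T₂/T₁) − nR ln(P₂/P₁), with C_p = 7R/2 = 29.1 J mol⁻¹ K⁻¹ for a diatomic ideal gas.
ΔS = 3.28 × [29.1 × ln(1410/592) − 8.314 × ln(1150/349)] = 50.3 J/K.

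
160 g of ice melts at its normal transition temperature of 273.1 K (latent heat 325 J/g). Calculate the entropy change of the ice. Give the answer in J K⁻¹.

ΔS = 190 J/K

Heat absorbed by the substance: Q = mL = 160 × 325 = 52000 J.
At constant T, ΔS = Q_rev/T = 52000 / 273.1 = 190 J/K.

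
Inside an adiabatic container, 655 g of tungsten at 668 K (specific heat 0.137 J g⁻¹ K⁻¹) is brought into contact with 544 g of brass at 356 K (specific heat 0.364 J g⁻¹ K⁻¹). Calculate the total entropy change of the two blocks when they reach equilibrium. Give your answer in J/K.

ΔS_total = 13.1 J/K

Energy balance: T_f = (m₁c₁T₁ + m₂c₂T₂)/(m₁c₁ + m₂c₂) = 453.3 K.
ΔS₁ = m₁c₁ ln(T_f/T₁) = 89.735 × ln(453.3/668) = -34.79 J/K.
ΔS₂ = m₂c₂ ln(T_f/T₂) = 198.016 × ln(453.3/356) = 47.84 J/K.
ΔS_total = -34.79 + 47.84 = 13.1 J/K.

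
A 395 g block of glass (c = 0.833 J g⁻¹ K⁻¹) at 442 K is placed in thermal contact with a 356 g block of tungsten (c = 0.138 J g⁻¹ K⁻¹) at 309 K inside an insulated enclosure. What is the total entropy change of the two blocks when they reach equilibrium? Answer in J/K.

ΔS_total = 2.51 J/K

Energy balance: T_f = (m₁c₁T₁ + m₂c₂T₂)/(m₁c₁ + m₂c₂) = 424.72 K.
ΔS₁ = m₁c₁ ln(T_f/T₁) = 329.035 × ln(424.72/442) = -13.12 J/K.
ΔS₂ = m₂c₂ ln(T_f/T₂) = 49.128 × ln(424.72/309) = 15.63 J/K.
ΔS_total = -13.12 + 15.63 = 2.51 J/K.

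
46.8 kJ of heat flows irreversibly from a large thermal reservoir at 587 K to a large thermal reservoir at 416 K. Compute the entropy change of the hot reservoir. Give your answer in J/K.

The hot reservoir loses heat Q, so ΔS_hot = −Q/T_H = −46800/587 = -79.7 J/K.

ΔS_hot = -79.7 J/K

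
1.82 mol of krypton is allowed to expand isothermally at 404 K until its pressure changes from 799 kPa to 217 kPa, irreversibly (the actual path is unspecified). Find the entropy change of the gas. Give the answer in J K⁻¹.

Entropy is a state function, so ΔS_gas depends only on the end states.
For an isothermal ideal gas ΔS_gas = nR ln(P₁/P₂) = 1.82 × 8.314 × ln(799/217) = 19.7 J/K.

ΔS_gas = 19.7 J/K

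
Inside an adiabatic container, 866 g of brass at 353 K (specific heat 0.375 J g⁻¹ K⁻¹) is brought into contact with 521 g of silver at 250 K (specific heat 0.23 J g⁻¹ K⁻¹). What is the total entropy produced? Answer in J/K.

Energy balance: T_f = (m₁c₁T₁ + m₂c₂T₂)/(m₁c₁ + m₂c₂) = 325.24 K.
ΔS₁ = m₁c₁ ln(T_f/T₁) = 324.75 × ln(325.24/353) = -26.6 J/K.
ΔS₂ = m₂c₂ ln(T_f/T₂) = 119.83 × ln(325.24/250) = 31.53 J/K.
ΔS_total = -26.6 + 31.53 = 4.93 J/K.

ΔS_total = 4.93 J/K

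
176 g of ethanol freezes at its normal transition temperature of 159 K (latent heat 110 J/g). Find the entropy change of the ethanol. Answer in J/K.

ΔS = -122 J/K

Heat released by the substance: Q = −mL = −176 × 110 = −19360 J.
At constant T, ΔS = Q_rev/T = −19360 / 159 = -122 J/K.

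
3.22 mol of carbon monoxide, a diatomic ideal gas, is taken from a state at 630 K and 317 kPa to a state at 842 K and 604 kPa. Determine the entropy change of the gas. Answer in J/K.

ΔS = 9.92 J/K

ΔS = nC_p ln(T₂/T₁) − nR ln(P₂/P₁), with C_p = 7R/2 = 29.1 J mol⁻¹ K⁻¹ for a diatomic ideal gas.
ΔS = 3.22 × [29.1 × ln(842/630) − 8.314 × ln(604/317)] = 9.92 J/K.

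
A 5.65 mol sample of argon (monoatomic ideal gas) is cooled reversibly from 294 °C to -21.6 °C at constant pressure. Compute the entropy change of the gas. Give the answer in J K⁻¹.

In kelvin: T₁ = 567.15 K, T₂ = 251.55 K. At constant pressure, ΔS = nC_p ln(T₂/T₁) with C_p = 5R/2 = 20.79 J mol⁻¹ K⁻¹.
ΔS = 5.65 × 20.79 × ln(251.55/567.15) = -95.5 J/K.

ΔS = -95.5 J/K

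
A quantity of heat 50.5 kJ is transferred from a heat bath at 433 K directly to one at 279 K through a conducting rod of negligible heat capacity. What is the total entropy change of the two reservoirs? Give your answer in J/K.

ΔS_hot = −Q/T_H = −50500/433 = -116.6 J/K and ΔS_cold = +Q/T_C = 50500/279 = 181 J/K.
ΔS_total = -116.6 + 181 = 64.4 J/K, positive as the second law requires.

ΔS_total = 64.4 J/K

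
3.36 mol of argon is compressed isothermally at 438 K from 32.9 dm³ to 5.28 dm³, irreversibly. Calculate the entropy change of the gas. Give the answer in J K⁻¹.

ΔS_gas = -51.1 J/K

Entropy is a state function, so ΔS_gas depends only on the end states.
For an isothermal ideal gas ΔS_gas = nR ln(V₂/V₁) = 3.36 × 8.314 × ln(5.28/32.9) = -51.1 J/K.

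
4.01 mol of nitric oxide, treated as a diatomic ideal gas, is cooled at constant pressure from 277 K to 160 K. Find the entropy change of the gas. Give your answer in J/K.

At constant pressure, ΔS = nC_p ln(T₂/T₁) with C_p = 7R/2 = 29.1 J mol⁻¹ K⁻¹.
ΔS = 4.01 × 29.1 × ln(160/277) = -64 J/K.

ΔS = -64 J/K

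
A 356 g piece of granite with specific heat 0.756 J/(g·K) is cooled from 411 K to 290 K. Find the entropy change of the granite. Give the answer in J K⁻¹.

ΔS = -93.9 J/K

ΔS = ∫dQ_rev/T = m c ln(T₂/T₁) = 356 × 0.756 × ln(290/411) = -93.9 J/K.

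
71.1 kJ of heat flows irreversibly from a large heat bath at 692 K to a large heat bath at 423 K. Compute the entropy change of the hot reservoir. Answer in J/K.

ΔS_hot = -103 J/K

The hot reservoir loses heat Q, so ΔS_hot = −Q/T_H = −71100/692 = -103 J/K.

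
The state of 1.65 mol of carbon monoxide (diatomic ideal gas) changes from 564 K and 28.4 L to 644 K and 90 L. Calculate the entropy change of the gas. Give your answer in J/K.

ΔS = 20.4 J/K

Entropy is a state function: ΔS = nC_V ln(T₂/T₁) + nR ln(V₂/V₁), with C_V = 5R/2 = 20.79 J mol⁻¹ K⁻¹ for a diatomic ideal gas.
ΔS = 1.65 × [20.79 × ln(644/564) + 8.314 × ln(90/28.4)] = 20.4 J/K.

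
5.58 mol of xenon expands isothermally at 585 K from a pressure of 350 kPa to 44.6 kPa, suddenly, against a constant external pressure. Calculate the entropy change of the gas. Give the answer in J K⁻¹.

ΔS_gas = 95.6 J/K

Entropy is a state function, so ΔS_gas depends only on the end states.
For an isothermal ideal gas ΔS_gas = nR ln(P₁/P₂) = 5.58 × 8.314 × ln(350/44.6) = 95.6 J/K.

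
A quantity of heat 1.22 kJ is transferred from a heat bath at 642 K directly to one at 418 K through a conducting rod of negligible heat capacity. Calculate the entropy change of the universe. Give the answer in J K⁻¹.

ΔS_hot = −Q/T_H = −1220/642 = -1.9 J/K and ΔS_cold = +Q/T_C = 1220/418 = 2.919 J/K.
ΔS_total = -1.9 + 2.919 = 1.02 J/K, positive as the second law requires.

ΔS_total = 1.02 J/K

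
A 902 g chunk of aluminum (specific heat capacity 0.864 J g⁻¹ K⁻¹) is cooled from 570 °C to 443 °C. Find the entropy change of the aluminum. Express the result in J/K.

In kelvin: T₁ = 843.15 K, T₂ = 716.15 K. ΔS = ∫dQ_rev/T = m c ln(T₂/T₁) = 902 × 0.864 × ln(716.15/843.15) = -127 J/K.

ΔS = -127 J/K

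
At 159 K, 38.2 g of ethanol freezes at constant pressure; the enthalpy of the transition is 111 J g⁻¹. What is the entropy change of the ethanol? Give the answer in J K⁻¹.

Heat released by the substance: Q = −mL = −38.2 × 111 = −4240.2 J.
At constant T, ΔS = Q_rev/T = −4240.2 / 159 = -26.7 J/K.

ΔS = -26.7 J/K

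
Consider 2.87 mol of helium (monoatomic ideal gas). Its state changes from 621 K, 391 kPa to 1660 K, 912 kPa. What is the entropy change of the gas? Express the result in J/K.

ΔS = 38.4 J/K

ΔS = nC_p ln(T₂/T₁) − nR ln(P₂/P₁), with C_p = 5R/2 = 20.79 J mol⁻¹ K⁻¹ for a monoatomic ideal gas.
ΔS = 2.87 × [20.79 × ln(1660/621) − 8.314 × ln(912/391)] = 38.4 J/K.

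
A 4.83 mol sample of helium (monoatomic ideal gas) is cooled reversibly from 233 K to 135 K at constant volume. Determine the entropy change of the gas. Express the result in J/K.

At constant volume, ΔS = nC_V ln(T₂/T₁) with C_V = 3R/2 = 12.47 J mol⁻¹ K⁻¹.
ΔS = 4.83 × 12.47 × ln(135/233) = -32.9 J/K.

ΔS = -32.9 J/K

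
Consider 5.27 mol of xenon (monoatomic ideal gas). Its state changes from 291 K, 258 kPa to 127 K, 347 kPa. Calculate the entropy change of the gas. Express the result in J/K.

ΔS = -104 J/K

ΔS = nC_p ln(T₂/T₁) − nR ln(P₂/P₁), with C_p = 5R/2 = 20.79 J mol⁻¹ K⁻¹ for a monoatomic ideal gas.
ΔS = 5.27 × [20.79 × ln(127/291) − 8.314 × ln(347/258)] = -104 J/K.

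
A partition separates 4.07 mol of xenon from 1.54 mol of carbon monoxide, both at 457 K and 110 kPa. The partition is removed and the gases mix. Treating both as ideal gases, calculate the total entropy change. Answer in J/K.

Mole fractions: x_A = 4.07/5.61 = 0.725, x_B = 0.275.
ΔS_mix = −R(n_A ln x_A + n_B ln x_B) = −8.314 × (4.07 ln 0.725 + 1.54 ln 0.275) = 27.4 J/K.

ΔS_mix = 27.4 J/K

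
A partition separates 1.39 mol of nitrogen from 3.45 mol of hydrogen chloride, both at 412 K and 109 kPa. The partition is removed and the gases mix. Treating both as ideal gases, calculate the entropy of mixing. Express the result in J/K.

Mole fractions: x_A = 1.39/4.84 = 0.287, x_B = 0.713.
ΔS_mix = −R(n_A ln x_A + n_B ln x_B) = −8.314 × (1.39 ln 0.287 + 3.45 ln 0.713) = 24.1 J/K.

ΔS_mix = 24.1 J/K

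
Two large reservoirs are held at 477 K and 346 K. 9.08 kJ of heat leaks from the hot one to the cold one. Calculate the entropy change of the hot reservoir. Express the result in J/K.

ΔS_hot = -19 J/K

The hot reservoir loses heat Q, so ΔS_hot = −Q/T_H = −9080/477 = -19 J/K.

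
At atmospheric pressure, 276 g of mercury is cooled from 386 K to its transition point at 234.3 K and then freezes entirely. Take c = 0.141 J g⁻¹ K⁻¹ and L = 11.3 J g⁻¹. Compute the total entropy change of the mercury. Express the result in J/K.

Cooling step: ΔS₁ = m c ln(T_tr/T_i) = 276 × 0.141 × ln(234.3/386) = -19.43 J/K.
Phase change: ΔS₂ = −mL/T_tr = −276 × 11.3 / 234.3 = -13.31 J/K.
ΔS_total = (-19.43) + (-13.31) = -32.7 J/K.

ΔS = -32.7 J/K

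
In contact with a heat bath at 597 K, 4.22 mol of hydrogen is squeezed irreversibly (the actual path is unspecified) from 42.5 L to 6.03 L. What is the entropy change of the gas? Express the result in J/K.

Entropy is a state function, so ΔS_gas depends only on the end states.
For an isothermal ideal gas ΔS_gas = nR ln(V₂/V₁) = 4.22 × 8.314 × ln(6.03/42.5) = -68.5 J/K.

ΔS_gas = -68.5 J/K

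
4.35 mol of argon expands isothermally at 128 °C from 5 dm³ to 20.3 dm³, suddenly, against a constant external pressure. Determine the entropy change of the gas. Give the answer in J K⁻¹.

Entropy is a state function, so ΔS_gas depends only on the end states.
For an isothermal ideal gas ΔS_gas = nR ln(V₂/V₁) = 4.35 × 8.314 × ln(20.3/5) = 50.7 J/K.

ΔS_gas = 50.7 J/K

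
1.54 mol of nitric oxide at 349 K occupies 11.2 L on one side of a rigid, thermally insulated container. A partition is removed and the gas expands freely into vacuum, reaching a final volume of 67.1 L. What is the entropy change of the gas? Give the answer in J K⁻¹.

ΔS_gas = 22.9 J/K

No heat is exchanged and no work is done, so the ideal-gas temperature stays constant.
Entropy is a state function; using a reversible isothermal path, ΔS_gas = nR ln(V₂/V₁) = 1.54 × 8.314 × ln(67.1/11.2) = 22.9 J/K.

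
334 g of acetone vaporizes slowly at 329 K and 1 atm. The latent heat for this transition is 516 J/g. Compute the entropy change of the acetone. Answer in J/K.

Heat absorbed by the substance: Q = mL = 334 × 516 = 172344 J.
At constant T, ΔS = Q_rev/T = 172344 / 329 = 524 J/K.

ΔS = 524 J/K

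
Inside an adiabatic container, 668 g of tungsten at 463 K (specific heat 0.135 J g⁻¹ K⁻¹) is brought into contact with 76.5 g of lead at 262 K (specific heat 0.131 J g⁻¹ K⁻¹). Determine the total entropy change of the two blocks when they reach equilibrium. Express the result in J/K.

ΔS_total = 1.26 J/K

Energy balance: T_f = (m₁c₁T₁ + m₂c₂T₂)/(m₁c₁ + m₂c₂) = 442.9 K.
ΔS₁ = m₁c₁ ln(T_f/T₁) = 90.18 × ln(442.9/463) = -4.003 J/K.
ΔS₂ = m₂c₂ ln(T_f/T₂) = 10.0215 × ln(442.9/262) = 5.261 J/K.
ΔS_total = -4.003 + 5.261 = 1.26 J/K.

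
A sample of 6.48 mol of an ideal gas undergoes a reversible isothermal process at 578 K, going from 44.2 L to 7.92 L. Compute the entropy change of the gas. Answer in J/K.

ΔS_gas = -92.6 J/K

For an isothermal ideal gas ΔS_gas = nR ln(V₂/V₁) = 6.48 × 8.314 × ln(7.92/44.2) = -92.6 J/K.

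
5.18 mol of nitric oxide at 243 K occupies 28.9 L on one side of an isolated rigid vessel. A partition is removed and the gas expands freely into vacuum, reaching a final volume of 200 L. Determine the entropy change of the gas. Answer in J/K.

ΔS_gas = 83.3 J/K

No heat is exchanged and no work is done, so the ideal-gas temperature stays constant.
Entropy is a state function; using a reversible isothermal path, ΔS_gas = nR ln(V₂/V₁) = 5.18 × 8.314 × ln(200/28.9) = 83.3 J/K.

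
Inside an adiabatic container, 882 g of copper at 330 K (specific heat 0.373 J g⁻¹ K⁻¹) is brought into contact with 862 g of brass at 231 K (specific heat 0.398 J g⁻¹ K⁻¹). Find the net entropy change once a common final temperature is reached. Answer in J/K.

Energy balance: T_f = (m₁c₁T₁ + m₂c₂T₂)/(m₁c₁ + m₂c₂) = 279.46 K.
ΔS₁ = m₁c₁ ln(T_f/T₁) = 328.986 × ln(279.46/330) = -54.69 J/K.
ΔS₂ = m₂c₂ ln(T_f/T₂) = 343.076 × ln(279.46/231) = 65.34 J/K.
ΔS_total = -54.69 + 65.34 = 10.7 J/K.

ΔS_total = 10.7 J/K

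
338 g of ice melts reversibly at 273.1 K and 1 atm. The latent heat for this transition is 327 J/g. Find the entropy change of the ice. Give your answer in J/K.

Heat absorbed by the substance: Q = mL = 338 × 327 = 110526 J.
At constant T, ΔS = Q_rev/T = 110526 / 273.1 = 405 J/K.

ΔS = 405 J/K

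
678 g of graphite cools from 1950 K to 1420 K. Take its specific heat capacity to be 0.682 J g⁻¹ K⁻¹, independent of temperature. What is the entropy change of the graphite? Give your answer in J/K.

ΔS = ∫dQ_rev/T = m c ln(T₂/T₁) = 678 × 0.682 × ln(1420/1950) = -147 J/K.

ΔS = -147 J/K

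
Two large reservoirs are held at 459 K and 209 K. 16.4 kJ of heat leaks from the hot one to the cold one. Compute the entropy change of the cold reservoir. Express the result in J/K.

The cold reservoir gains heat Q, so ΔS_cold = +Q/T_C = 16400/209 = 78.5 J/K.

ΔS_cold = 78.5 J/K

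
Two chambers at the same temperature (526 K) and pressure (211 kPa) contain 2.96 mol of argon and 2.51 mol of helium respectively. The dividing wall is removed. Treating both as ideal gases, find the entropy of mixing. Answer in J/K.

Mole fractions: x_A = 2.96/5.47 = 0.541, x_B = 0.459.
ΔS_mix = −R(n_A ln x_A + n_B ln x_B) = −8.314 × (2.96 ln 0.541 + 2.51 ln 0.459) = 31.4 J/K.

ΔS_mix = 31.4 J/K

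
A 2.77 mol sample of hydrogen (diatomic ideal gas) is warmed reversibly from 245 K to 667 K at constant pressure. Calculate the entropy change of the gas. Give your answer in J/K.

ΔS = 80.7 J/K

At constant pressure, ΔS = nC_p ln(T₂/T₁) with C_p = 7R/2 = 29.1 J mol⁻¹ K⁻¹.
ΔS = 2.77 × 29.1 × ln(667/245) = 80.7 J/K.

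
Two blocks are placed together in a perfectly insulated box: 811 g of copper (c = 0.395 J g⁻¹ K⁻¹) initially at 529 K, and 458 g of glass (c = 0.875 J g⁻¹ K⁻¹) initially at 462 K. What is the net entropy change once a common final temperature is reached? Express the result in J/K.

Energy balance: T_f = (m₁c₁T₁ + m₂c₂T₂)/(m₁c₁ + m₂c₂) = 491.76 K.
ΔS₁ = m₁c₁ ln(T_f/T₁) = 320.345 × ln(491.76/529) = -23.38 J/K.
ΔS₂ = m₂c₂ ln(T_f/T₂) = 400.75 × ln(491.76/462) = 25.02 J/K.
ΔS_total = -23.38 + 25.02 = 1.64 J/K.

ΔS_total = 1.64 J/K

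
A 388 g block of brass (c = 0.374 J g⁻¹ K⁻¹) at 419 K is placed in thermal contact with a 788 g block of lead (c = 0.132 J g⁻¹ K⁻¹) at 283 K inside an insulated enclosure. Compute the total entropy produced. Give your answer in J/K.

ΔS_total = 4.54 J/K

Energy balance: T_f = (m₁c₁T₁ + m₂c₂T₂)/(m₁c₁ + m₂c₂) = 362.22 K.
ΔS₁ = m₁c₁ ln(T_f/T₁) = 145.112 × ln(362.22/419) = -21.13 J/K.
ΔS₂ = m₂c₂ ln(T_f/T₂) = 104.016 × ln(362.22/283) = 25.67 J/K.
ΔS_total = -21.13 + 25.67 = 4.54 J/K.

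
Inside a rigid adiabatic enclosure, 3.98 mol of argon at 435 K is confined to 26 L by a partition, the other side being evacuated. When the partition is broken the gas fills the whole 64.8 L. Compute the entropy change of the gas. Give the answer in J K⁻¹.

ΔS_gas = 30.2 J/K

No heat is exchanged and no work is done, so the ideal-gas temperature stays constant.
Entropy is a state function; using a reversible isothermal path, ΔS_gas = nR ln(V₂/V₁) = 3.98 × 8.314 × ln(64.8/26) = 30.2 J/K.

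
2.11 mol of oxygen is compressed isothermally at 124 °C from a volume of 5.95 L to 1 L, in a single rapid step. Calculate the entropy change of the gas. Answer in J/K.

Entropy is a state function, so ΔS_gas depends only on the end states.
For an isothermal ideal gas ΔS_gas = nR ln(V₂/V₁) = 2.11 × 8.314 × ln(1/5.95) = -31.3 J/K.

ΔS_gas = -31.3 J/K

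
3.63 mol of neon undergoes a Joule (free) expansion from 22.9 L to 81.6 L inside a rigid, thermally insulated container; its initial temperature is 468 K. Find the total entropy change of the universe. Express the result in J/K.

ΔS_universe = 38.3 J/K

No heat is exchanged and no work is done, so the ideal-gas temperature stays constant.
Entropy is a state function; using a reversible isothermal path, ΔS_gas = nR ln(V₂/V₁) = 3.63 × 8.314 × ln(81.6/22.9) = 38.3 J/K.
The insulated surroundings exchange no heat, so ΔS_surr = 0 and ΔS_universe = ΔS_gas.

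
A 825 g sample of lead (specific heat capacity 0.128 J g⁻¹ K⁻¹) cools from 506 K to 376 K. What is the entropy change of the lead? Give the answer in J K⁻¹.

ΔS = ∫dQ_rev/T = m c ln(T₂/T₁) = 825 × 0.128 × ln(376/506) = -31.4 J/K.

ΔS = -31.4 J/K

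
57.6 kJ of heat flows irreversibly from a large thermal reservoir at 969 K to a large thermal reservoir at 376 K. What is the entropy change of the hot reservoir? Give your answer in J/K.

ΔS_hot = -59.4 J/K

The hot reservoir loses heat Q, so ΔS_hot = −Q/T_H = −57600/969 = -59.4 J/K.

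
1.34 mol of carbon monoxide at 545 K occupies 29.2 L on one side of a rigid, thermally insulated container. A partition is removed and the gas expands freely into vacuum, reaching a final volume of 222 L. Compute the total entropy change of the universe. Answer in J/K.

ΔS_universe = 22.6 J/K

No heat is exchanged and no work is done, so the ideal-gas temperature stays constant.
Entropy is a state function; using a reversible isothermal path, ΔS_gas = nR ln(V₂/V₁) = 1.34 × 8.314 × ln(222/29.2) = 22.6 J/K.
The insulated surroundings exchange no heat, so ΔS_surr = 0 and ΔS_universe = ΔS_gas.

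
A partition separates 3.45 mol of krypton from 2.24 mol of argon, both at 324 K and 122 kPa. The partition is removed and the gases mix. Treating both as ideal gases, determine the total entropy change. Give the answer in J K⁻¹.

ΔS_mix = 31.7 J/K

Mole fractions: x_A = 3.45/5.69 = 0.606, x_B = 0.394.
ΔS_mix = −R(n_A ln x_A + n_B ln x_B) = −8.314 × (3.45 ln 0.606 + 2.24 ln 0.394) = 31.7 J/K.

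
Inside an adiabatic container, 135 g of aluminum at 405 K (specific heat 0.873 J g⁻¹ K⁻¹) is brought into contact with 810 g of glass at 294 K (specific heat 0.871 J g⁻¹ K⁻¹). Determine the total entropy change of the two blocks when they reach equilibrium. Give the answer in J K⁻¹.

Energy balance: T_f = (m₁c₁T₁ + m₂c₂T₂)/(m₁c₁ + m₂c₂) = 309.89 K.
ΔS₁ = m₁c₁ ln(T_f/T₁) = 117.855 × ln(309.89/405) = -31.547 J/K.
ΔS₂ = m₂c₂ ln(T_f/T₂) = 705.51 × ln(309.89/294) = 37.133 J/K.
ΔS_total = -31.547 + 37.133 = 5.59 J/K.

ΔS_total = 5.59 J/K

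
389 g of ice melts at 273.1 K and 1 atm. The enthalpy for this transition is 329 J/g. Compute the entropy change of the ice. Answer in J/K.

Heat absorbed by the substance: Q = mL = 389 × 329 = 127981 J.
At constant T, ΔS = Q_rev/T = 127981 / 273.1 = 469 J/K.

ΔS = 469 J/K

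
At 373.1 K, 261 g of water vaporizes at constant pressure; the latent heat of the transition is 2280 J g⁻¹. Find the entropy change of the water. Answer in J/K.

ΔS = 1590 J/K

Heat absorbed by the substance: Q = mL = 261 × 2280 = 595080 J.
At constant T, ΔS = Q_rev/T = 595080 / 373.1 = 1590 J/K.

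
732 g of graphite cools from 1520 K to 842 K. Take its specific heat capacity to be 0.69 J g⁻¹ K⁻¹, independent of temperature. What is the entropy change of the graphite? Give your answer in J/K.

ΔS = ∫dQ_rev/T = m c ln(T₂/T₁) = 732 × 0.69 × ln(842/1520) = -298 J/K.

ΔS = -298 J/K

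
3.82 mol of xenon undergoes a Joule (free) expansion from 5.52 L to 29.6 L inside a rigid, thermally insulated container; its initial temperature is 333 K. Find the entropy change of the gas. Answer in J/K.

For an ideal gas in free expansion Q = 0 and W = 0, so T is unchanged.
Entropy is a state function; using a reversible isothermal path, ΔS_gas = nR ln(V₂/V₁) = 3.82 × 8.314 × ln(29.6/5.52) = 53.3 J/K.

ΔS_gas = 53.3 J/K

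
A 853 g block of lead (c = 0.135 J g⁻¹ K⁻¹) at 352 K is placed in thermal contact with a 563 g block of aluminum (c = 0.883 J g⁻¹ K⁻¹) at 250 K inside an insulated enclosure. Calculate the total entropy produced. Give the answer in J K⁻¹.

ΔS_total = 5.87 J/K

Energy balance: T_f = (m₁c₁T₁ + m₂c₂T₂)/(m₁c₁ + m₂c₂) = 269.18 K.
ΔS₁ = m₁c₁ ln(T_f/T₁) = 115.155 × ln(269.18/352) = -30.8889 J/K.
ΔS₂ = m₂c₂ ln(T_f/T₂) = 497.129 × ln(269.18/250) = 36.7541 J/K.
ΔS_total = -30.8889 + 36.7541 = 5.87 J/K.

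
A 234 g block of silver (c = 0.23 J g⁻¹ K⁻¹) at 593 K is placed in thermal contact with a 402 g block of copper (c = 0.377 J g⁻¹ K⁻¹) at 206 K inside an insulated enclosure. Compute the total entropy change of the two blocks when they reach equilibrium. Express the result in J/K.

ΔS_total = 25.3 J/K

Energy balance: T_f = (m₁c₁T₁ + m₂c₂T₂)/(m₁c₁ + m₂c₂) = 307.42 K.
ΔS₁ = m₁c₁ ln(T_f/T₁) = 53.82 × ln(307.42/593) = -35.36 J/K.
ΔS₂ = m₂c₂ ln(T_f/T₂) = 151.554 × ln(307.42/206) = 60.67 J/K.
ΔS_total = -35.36 + 60.67 = 25.3 J/K.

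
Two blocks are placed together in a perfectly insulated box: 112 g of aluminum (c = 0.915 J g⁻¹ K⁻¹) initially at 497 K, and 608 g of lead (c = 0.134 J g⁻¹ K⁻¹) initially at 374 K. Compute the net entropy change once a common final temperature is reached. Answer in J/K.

ΔS_total = 1.81 J/K

Energy balance: T_f = (m₁c₁T₁ + m₂c₂T₂)/(m₁c₁ + m₂c₂) = 442.52 K.
ΔS₁ = m₁c₁ ln(T_f/T₁) = 102.48 × ln(442.52/497) = -11.9 J/K.
ΔS₂ = m₂c₂ ln(T_f/T₂) = 81.472 × ln(442.52/374) = 13.71 J/K.
ΔS_total = -11.9 + 13.71 = 1.81 J/K.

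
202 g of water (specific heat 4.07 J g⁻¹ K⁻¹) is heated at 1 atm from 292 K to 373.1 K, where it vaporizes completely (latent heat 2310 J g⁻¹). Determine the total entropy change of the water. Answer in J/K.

Warming step: ΔS₁ = m c ln(T_tr/T_i) = 202 × 4.07 × ln(373.1/292) = 201.5 J/K.
Phase change: ΔS₂ = +mL/T_tr = 202 × 2310 / 373.1 = 1251 J/K.
ΔS_total = (201.5) + (1251) = 1450 J/K.

ΔS = 1450 J/K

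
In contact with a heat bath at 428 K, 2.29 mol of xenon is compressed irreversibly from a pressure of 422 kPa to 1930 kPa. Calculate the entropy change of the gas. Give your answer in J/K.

ΔS_gas = -28.9 J/K

Entropy is a state function, so ΔS_gas depends only on the end states.
For an isothermal ideal gas ΔS_gas = nR ln(P₁/P₂) = 2.29 × 8.314 × ln(422/1930) = -28.9 J/K.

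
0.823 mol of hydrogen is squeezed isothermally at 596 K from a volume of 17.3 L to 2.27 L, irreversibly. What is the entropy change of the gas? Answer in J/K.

ΔS_gas = -13.9 J/K

Entropy is a state function, so ΔS_gas depends only on the end states.
For an isothermal ideal gas ΔS_gas = nR ln(V₂/V₁) = 0.823 × 8.314 × ln(2.27/17.3) = -13.9 J/K.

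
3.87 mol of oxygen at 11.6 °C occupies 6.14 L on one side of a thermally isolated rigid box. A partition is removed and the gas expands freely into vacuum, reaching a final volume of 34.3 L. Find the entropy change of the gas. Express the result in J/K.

No heat is exchanged and no work is done, so the ideal-gas temperature stays constant.
Entropy is a state function; using a reversible isothermal path, ΔS_gas = nR ln(V₂/V₁) = 3.87 × 8.314 × ln(34.3/6.14) = 55.4 J/K.

ΔS_gas = 55.4 J/K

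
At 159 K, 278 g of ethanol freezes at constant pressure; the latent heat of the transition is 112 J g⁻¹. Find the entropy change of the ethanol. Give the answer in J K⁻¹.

ΔS = -196 J/K

Heat released by the substance: Q = −mL = −278 × 112 = −31136 J.
At constant T, ΔS = Q_rev/T = −31136 / 159 = -196 J/K.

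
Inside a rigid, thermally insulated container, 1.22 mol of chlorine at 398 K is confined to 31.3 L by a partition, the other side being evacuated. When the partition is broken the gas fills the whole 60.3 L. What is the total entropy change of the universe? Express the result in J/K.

ΔS_universe = 6.65 J/K

No heat is exchanged and no work is done, so the ideal-gas temperature stays constant.
Entropy is a state function; using a reversible isothermal path, ΔS_gas = nR ln(V₂/V₁) = 1.22 × 8.314 × ln(60.3/31.3) = 6.65 J/K.
The insulated surroundings exchange no heat, so ΔS_surr = 0 and ΔS_universe = ΔS_gas.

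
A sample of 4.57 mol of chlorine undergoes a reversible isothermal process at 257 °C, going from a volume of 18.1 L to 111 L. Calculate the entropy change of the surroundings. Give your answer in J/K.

For an isothermal ideal gas ΔS_gas = nR ln(V₂/V₁) = 4.57 × 8.314 × ln(111/18.1) = 68.9 J/K.
The process is reversible, so ΔS_surr = −ΔS_gas = -68.9 J/K and ΔS_universe = 0.

ΔS_surr = -68.9 J/K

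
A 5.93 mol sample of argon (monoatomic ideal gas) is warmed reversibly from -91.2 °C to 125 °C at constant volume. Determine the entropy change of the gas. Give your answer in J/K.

ΔS = 57.9 J/K

In kelvin: T₁ = 181.95 K, T₂ = 398.15 K. At constant volume, ΔS = nC_V ln(T₂/T₁) with C_V = 3R/2 = 12.47 J mol⁻¹ K⁻¹.
ΔS = 5.93 × 12.47 × ln(398.15/181.95) = 57.9 J/K.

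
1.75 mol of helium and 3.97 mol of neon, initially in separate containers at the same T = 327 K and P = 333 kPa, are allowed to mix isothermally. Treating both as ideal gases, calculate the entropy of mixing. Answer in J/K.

Mole fractions: x_A = 1.75/5.72 = 0.306, x_B = 0.694.
ΔS_mix = −R(n_A ln x_A + n_B ln x_B) = −8.314 × (1.75 ln 0.306 + 3.97 ln 0.694) = 29.3 J/K.

ΔS_mix = 29.3 J/K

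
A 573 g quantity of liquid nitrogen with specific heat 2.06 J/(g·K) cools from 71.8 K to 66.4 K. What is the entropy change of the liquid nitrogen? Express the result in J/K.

ΔS = -92.3 J/K

ΔS = ∫dQ_rev/T = m c ln(T₂/T₁) = 573 × 2.06 × ln(66.4/71.8) = -92.3 J/K.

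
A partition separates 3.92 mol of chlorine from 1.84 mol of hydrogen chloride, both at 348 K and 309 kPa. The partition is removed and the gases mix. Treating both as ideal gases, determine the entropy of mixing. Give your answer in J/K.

ΔS_mix = 30 J/K

Mole fractions: x_A = 3.92/5.76 = 0.681, x_B = 0.319.
ΔS_mix = −R(n_A ln x_A + n_B ln x_B) = −8.314 × (3.92 ln 0.681 + 1.84 ln 0.319) = 30 J/K.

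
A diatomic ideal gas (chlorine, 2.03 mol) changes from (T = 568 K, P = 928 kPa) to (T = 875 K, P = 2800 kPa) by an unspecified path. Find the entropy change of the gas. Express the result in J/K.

ΔS = nC_p ln(T₂/T₁) − nR ln(P₂/P₁), with C_p = 7R/2 = 29.1 J mol⁻¹ K⁻¹ for a diatomic ideal gas.
ΔS = 2.03 × [29.1 × ln(875/568) − 8.314 × ln(2800/928)] = 6.89 J/K.

ΔS = 6.89 J/K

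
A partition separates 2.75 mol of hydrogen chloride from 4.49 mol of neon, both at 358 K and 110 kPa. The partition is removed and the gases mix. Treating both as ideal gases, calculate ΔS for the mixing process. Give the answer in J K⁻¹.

ΔS_mix = 40 J/K

Mole fractions: x_A = 2.75/7.24 = 0.38, x_B = 0.62.
ΔS_mix = −R(n_A ln x_A + n_B ln x_B) = −8.314 × (2.75 ln 0.38 + 4.49 ln 0.62) = 40 J/K.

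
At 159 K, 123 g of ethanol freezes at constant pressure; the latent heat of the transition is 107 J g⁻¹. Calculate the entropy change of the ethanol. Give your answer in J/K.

Heat released by the substance: Q = −mL = −123 × 107 = −13161 J.
At constant T, ΔS = Q_rev/T = −13161 / 159 = -82.8 J/K.

ΔS = -82.8 J/K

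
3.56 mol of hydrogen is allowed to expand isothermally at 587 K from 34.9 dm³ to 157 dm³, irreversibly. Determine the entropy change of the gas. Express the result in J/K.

Entropy is a state function, so ΔS_gas depends only on the end states.
For an isothermal ideal gas ΔS_gas = nR ln(V₂/V₁) = 3.56 × 8.314 × ln(157/34.9) = 44.5 J/K.

ΔS_gas = 44.5 J/K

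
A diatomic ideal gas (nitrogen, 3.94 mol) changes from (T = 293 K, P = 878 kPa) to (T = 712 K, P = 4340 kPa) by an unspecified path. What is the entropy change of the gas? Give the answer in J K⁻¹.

ΔS = 49.5 J/K

ΔS = nC_p ln(T₂/T₁) − nR ln(P₂/P₁), with C_p = 7R/2 = 29.1 J mol⁻¹ K⁻¹ for a diatomic ideal gas.
ΔS = 3.94 × [29.1 × ln(712/293) − 8.314 × ln(4340/878)] = 49.5 J/K.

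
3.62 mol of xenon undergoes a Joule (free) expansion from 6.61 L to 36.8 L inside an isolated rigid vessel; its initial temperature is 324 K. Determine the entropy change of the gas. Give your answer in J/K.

No heat is exchanged and no work is done, so the ideal-gas temperature stays constant.
Entropy is a state function; using a reversible isothermal path, ΔS_gas = nR ln(V₂/V₁) = 3.62 × 8.314 × ln(36.8/6.61) = 51.7 J/K.

ΔS_gas = 51.7 J/K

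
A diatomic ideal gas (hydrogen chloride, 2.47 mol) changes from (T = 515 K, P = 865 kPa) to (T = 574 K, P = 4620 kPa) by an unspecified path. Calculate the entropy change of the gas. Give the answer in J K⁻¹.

ΔS = -26.6 J/K

ΔS = nC_p ln(T₂/T₁) − nR ln(P₂/P₁), with C_p = 7R/2 = 29.1 J mol⁻¹ K⁻¹ for a diatomic ideal gas.
ΔS = 2.47 × [29.1 × ln(574/515) − 8.314 × ln(4620/865)] = -26.6 J/K.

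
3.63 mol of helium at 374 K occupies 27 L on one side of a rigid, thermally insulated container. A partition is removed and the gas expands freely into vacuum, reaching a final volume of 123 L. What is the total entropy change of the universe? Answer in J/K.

No heat is exchanged and no work is done, so the ideal-gas temperature stays constant.
Entropy is a state function; using a reversible isothermal path, ΔS_gas = nR ln(V₂/V₁) = 3.63 × 8.314 × ln(123/27) = 45.8 J/K.
The insulated surroundings exchange no heat, so ΔS_surr = 0 and ΔS_universe = ΔS_gas.

ΔS_universe = 45.8 J/K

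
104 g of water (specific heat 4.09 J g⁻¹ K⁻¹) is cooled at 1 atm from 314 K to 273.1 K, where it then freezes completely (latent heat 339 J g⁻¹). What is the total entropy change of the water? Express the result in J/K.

ΔS = -188 J/K

Cooling step: ΔS₁ = m c ln(T_tr/T_i) = 104 × 4.09 × ln(273.1/314) = -59.36 J/K.
Phase change: ΔS₂ = −mL/T_tr = −104 × 339 / 273.1 = -129.1 J/K.
ΔS_total = (-59.36) + (-129.1) = -188 J/K.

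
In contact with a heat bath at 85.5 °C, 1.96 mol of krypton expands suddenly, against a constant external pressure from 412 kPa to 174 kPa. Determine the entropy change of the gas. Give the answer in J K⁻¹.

Entropy is a state function, so ΔS_gas depends only on the end states.
For an isothermal ideal gas ΔS_gas = nR ln(P₁/P₂) = 1.96 × 8.314 × ln(412/174) = 14 J/K.

ΔS_gas = 14 J/K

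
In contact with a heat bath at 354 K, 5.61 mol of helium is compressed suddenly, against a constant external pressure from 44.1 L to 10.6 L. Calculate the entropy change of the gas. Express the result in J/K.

Entropy is a state function, so ΔS_gas depends only on the end states.
For an isothermal ideal gas ΔS_gas = nR ln(V₂/V₁) = 5.61 × 8.314 × ln(10.6/44.1) = -66.5 J/K.

ΔS_gas = -66.5 J/K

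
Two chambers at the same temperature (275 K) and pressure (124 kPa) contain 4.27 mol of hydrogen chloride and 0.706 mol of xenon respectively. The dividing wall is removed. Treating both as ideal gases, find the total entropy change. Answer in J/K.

ΔS_mix = 16.9 J/K

Mole fractions: x_A = 4.27/4.98 = 0.858, x_B = 0.142.
ΔS_mix = −R(n_A ln x_A + n_B ln x_B) = −8.314 × (4.27 ln 0.858 + 0.706 ln 0.142) = 16.9 J/K.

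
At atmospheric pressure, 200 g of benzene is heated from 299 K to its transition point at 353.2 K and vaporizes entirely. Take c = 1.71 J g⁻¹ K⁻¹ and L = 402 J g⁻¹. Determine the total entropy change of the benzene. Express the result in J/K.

ΔS = 285 J/K

Warming step: ΔS₁ = m c ln(T_tr/T_i) = 200 × 1.71 × ln(353.2/299) = 56.97 J/K.
Phase change: ΔS₂ = +mL/T_tr = 200 × 402 / 353.2 = 227.6 J/K.
ΔS_total = (56.97) + (227.6) = 285 J/K.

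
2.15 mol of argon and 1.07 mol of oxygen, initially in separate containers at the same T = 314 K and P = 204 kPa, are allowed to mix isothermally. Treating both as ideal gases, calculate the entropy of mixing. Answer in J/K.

Mole fractions: x_A = 2.15/3.22 = 0.668, x_B = 0.332.
ΔS_mix = −R(n_A ln x_A + n_B ln x_B) = −8.314 × (2.15 ln 0.668 + 1.07 ln 0.332) = 17 J/K.

ΔS_mix = 17 J/K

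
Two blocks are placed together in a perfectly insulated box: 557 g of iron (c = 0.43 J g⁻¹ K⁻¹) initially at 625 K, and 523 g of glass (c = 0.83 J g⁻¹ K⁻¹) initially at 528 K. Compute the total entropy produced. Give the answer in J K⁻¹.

Energy balance: T_f = (m₁c₁T₁ + m₂c₂T₂)/(m₁c₁ + m₂c₂) = 562.49 K.
ΔS₁ = m₁c₁ ln(T_f/T₁) = 239.51 × ln(562.49/625) = -25.24 J/K.
ΔS₂ = m₂c₂ ln(T_f/T₂) = 434.09 × ln(562.49/528) = 27.47 J/K.
ΔS_total = -25.24 + 27.47 = 2.23 J/K.

ΔS_total = 2.23 J/K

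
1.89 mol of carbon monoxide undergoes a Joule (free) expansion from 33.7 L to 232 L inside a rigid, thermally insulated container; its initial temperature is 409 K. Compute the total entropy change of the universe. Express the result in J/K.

ΔS_universe = 30.3 J/K

For an ideal gas in free expansion Q = 0 and W = 0, so T is unchanged.
Entropy is a state function; using a reversible isothermal path, ΔS_gas = nR ln(V₂/V₁) = 1.89 × 8.314 × ln(232/33.7) = 30.3 J/K.
The insulated surroundings exchange no heat, so ΔS_surr = 0 and ΔS_universe = ΔS_gas.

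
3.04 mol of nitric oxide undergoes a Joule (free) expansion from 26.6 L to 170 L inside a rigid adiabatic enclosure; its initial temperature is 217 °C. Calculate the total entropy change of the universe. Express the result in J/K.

For an ideal gas in free expansion Q = 0 and W = 0, so T is unchanged.
Entropy is a state function; using a reversible isothermal path, ΔS_gas = nR ln(V₂/V₁) = 3.04 × 8.314 × ln(170/26.6) = 46.9 J/K.
The insulated surroundings exchange no heat, so ΔS_surr = 0 and ΔS_universe = ΔS_gas.

ΔS_universe = 46.9 J/K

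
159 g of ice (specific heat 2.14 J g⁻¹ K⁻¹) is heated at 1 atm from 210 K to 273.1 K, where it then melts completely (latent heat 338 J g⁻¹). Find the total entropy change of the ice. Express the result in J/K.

ΔS = 286 J/K

Warming step: ΔS₁ = m c ln(T_tr/T_i) = 159 × 2.14 × ln(273.1/210) = 89.4 J/K.
Phase change: ΔS₂ = +mL/T_tr = 159 × 338 / 273.1 = 196.8 J/K.
ΔS_total = (89.4) + (196.8) = 286 J/K.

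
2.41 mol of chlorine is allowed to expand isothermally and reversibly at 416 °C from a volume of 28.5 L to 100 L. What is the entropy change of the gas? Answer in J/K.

For an isothermal ideal gas ΔS_gas = nR ln(V₂/V₁) = 2.41 × 8.314 × ln(100/28.5) = 25.2 J/K.

ΔS_gas = 25.2 J/K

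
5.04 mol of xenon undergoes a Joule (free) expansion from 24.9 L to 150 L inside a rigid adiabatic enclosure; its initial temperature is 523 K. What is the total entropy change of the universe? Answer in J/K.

No heat is exchanged and no work is done, so the ideal-gas temperature stays constant.
Entropy is a state function; using a reversible isothermal path, ΔS_gas = nR ln(V₂/V₁) = 5.04 × 8.314 × ln(150/24.9) = 75.2 J/K.
The insulated surroundings exchange no heat, so ΔS_surr = 0 and ΔS_universe = ΔS_gas.

ΔS_universe = 75.2 J/K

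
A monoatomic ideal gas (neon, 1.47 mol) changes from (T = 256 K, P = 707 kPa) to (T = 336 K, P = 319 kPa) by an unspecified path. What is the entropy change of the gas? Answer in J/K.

ΔS = nC_p ln(T₂/T₁) − nR ln(P₂/P₁), with C_p = 5R/2 = 20.79 J mol⁻¹ K⁻¹ for a monoatomic ideal gas.
ΔS = 1.47 × [20.79 × ln(336/256) − 8.314 × ln(319/707)] = 18 J/K.

ΔS = 18 J/K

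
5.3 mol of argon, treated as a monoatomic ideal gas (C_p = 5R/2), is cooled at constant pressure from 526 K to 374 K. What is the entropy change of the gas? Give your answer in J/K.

At constant pressure, ΔS = nC_p ln(T₂/T₁) with C_p = 5R/2 = 20.79 J mol⁻¹ K⁻¹.
ΔS = 5.3 × 20.79 × ln(374/526) = -37.6 J/K.

ΔS = -37.6 J/K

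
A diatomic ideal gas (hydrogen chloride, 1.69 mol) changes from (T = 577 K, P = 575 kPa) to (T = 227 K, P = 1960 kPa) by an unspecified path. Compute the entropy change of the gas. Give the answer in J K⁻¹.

ΔS = nC_p ln(T₂/T₁) − nR ln(P₂/P₁), with C_p = 7R/2 = 29.1 J mol⁻¹ K⁻¹ for a diatomic ideal gas.
ΔS = 1.69 × [29.1 × ln(227/577) − 8.314 × ln(1960/575)] = -63.1 J/K.

ΔS = -63.1 J/K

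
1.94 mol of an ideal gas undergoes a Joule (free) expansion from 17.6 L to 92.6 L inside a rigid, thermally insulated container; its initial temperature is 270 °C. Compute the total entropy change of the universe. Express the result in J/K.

ΔS_universe = 26.8 J/K

No heat is exchanged and no work is done, so the ideal-gas temperature stays constant.
Entropy is a state function; using a reversible isothermal path, ΔS_gas = nR ln(V₂/V₁) = 1.94 × 8.314 × ln(92.6/17.6) = 26.8 J/K.
The insulated surroundings exchange no heat, so ΔS_surr = 0 and ΔS_universe = ΔS_gas.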